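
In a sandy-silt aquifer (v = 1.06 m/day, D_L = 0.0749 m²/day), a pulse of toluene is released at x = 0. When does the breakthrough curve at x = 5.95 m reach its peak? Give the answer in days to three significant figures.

5.55 days

For the 1D instantaneous-source solution, setting ∂C/∂t = 0 at fixed x gives v²t² + 2Dt − x² = 0, so t = (√(D² + v²x²) − D)/v².
√(D² + v²x²) = √(0.0749² + 1.06² × 5.95²) = 6.307; v² = 1.1236.
t = (6.307 − 0.0749)/1.1236 = 5.55 days (vs. the pure-advection estimate x/v = 5.61 d).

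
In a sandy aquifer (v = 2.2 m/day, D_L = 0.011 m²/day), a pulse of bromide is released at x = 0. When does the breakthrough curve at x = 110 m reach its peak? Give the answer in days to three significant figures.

50.0 days

For the 1D instantaneous-source solution, setting ∂C/∂t = 0 at fixed x gives v²t² + 2Dt − x² = 0, so t = (√(D² + v²x²) − D)/v².
√(D² + v²x²) = √(0.011² + 2.2² × 110²) = 242.0; v² = 4.84.
t = (242.0 − 0.011)/4.84 = 50.0 days (vs. the pure-advection estimate x/v = 50.0 d).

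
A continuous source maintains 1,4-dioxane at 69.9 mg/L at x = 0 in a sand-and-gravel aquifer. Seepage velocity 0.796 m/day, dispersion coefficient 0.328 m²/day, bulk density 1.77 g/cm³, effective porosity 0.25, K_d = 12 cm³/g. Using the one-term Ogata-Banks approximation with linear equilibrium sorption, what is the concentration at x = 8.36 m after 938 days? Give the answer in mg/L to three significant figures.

38.3 mg/L

Retardation factor R = 1 + ρ_b·K_d/n = 1 + 1.77 × 12/0.25 = 85.96.
Sorption retards both mechanisms: v_R = v/R = 0.009260 m/day, D_R = D/R = 0.003816 m²/day.
v_R·t = 0.009260 × 938 = 8.68588 m; 2√(D_R t) = 3.784 m; argument = (8.36 − 8.68588)/3.784 = -0.08612.
C = C₀ × ½·erfc(-0.08612) = 69.9 × 0.5485 = 38.3 mg/L.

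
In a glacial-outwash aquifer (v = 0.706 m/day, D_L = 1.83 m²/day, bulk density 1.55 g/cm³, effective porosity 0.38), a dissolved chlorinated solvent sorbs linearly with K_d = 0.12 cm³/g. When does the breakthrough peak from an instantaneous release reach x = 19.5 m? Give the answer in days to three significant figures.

Retardation factor R = 1 + ρ_b·K_d/n = 1 + 1.55 × 0.12/0.38 = 1.489.
Sorption retards both mechanisms: v_R = v/R = 0.4741 m/day, D_R = D/R = 1.229 m²/day.
Peak time from v_R²t² + 2D_R t − x² = 0: t = (√(D_R² + v_R²x²) − D_R)/v_R².
√(D_R² + v_R²x²) = √(1.229² + 0.4741² × 19.5²) = 9.326; v_R² = 0.2248.
t = (9.326 − 1.229)/0.2248 = 36.0 days.

36.0 days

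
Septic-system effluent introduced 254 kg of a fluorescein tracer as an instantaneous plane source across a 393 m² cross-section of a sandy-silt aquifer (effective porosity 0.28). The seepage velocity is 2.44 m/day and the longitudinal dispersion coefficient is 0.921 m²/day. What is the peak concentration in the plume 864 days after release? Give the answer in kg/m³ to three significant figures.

The peak of an instantaneous 1D plume sits at x = vt; there the Gaussian factor is 1 and C_max = M/(n_e·A·√(4πDt)), where n_e·A is the pore area the mass is dissolved in.
√(4πDt) = √(4π × 0.921 × 864) = 100.0 m, so C_max = 254/(0.28 × 393 × 100.0) = 0.0231 kg/m³.

0.0231 kg/m³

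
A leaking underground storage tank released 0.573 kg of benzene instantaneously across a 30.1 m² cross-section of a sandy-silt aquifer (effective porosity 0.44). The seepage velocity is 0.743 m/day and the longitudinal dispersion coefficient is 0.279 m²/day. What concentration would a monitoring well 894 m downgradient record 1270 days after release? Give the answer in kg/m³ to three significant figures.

0.000114 kg/m³

For an instantaneous plane source, C(x,t) = M/(n_e·A·√(4πDt)) · exp(−(x−vt)²/(4Dt)), with n_e·A the pore (flow) area.
Plume center vt = 0.743 × 1270 = 943.61 m, so the well at 894 m is 49.61 m upgradient of the peak.
√(4πDt) = 66.73 m, giving peak height M/(n_e·A·√(4πDt)) = 0.573/(0.44 × 30.1 × 66.73) = 0.0006484 kg/m³.
(x−vt)²/(4Dt) = (-49.61)²/(4 × 0.279 × 1270) = 1.736; exp(−1.736) = 0.1762.
C = 0.0006484 × 0.1762 = 0.000114 kg/m³.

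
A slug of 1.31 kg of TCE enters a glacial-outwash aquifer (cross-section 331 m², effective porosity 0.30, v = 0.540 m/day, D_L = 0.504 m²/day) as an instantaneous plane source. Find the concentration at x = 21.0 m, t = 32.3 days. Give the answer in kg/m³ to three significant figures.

For an instantaneous plane source, C(x,t) = M/(n_e·A·√(4πDt)) · exp(−(x−vt)²/(4Dt)), with n_e·A the pore (flow) area.
Plume center vt = 0.540 × 32.3 = 17.442 m, so the well at 21.0 m is 3.558 m downgradient of the peak.
√(4πDt) = 14.30 m, giving peak height M/(n_e·A·√(4πDt)) = 1.31/(0.30 × 331 × 14.30) = 0.0009225 kg/m³.
(x−vt)²/(4Dt) = (3.558)²/(4 × 0.504 × 32.3) = 0.1944; exp(−0.1944) = 0.8233.
C = 0.0009225 × 0.8233 = 0.000759 kg/m³.

0.000759 kg/m³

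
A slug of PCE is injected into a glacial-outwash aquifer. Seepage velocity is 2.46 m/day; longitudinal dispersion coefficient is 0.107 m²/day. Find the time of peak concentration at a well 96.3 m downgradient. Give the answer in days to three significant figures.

For the 1D instantaneous-source solution, setting ∂C/∂t = 0 at fixed x gives v²t² + 2Dt − x² = 0, so t = (√(D² + v²x²) − D)/v².
√(D² + v²x²) = √(0.107² + 2.46² × 96.3²) = 236.9; v² = 6.0516.
t = (236.9 − 0.107)/6.0516 = 39.1 days (vs. the pure-advection estimate x/v = 39.1 d).

39.1 days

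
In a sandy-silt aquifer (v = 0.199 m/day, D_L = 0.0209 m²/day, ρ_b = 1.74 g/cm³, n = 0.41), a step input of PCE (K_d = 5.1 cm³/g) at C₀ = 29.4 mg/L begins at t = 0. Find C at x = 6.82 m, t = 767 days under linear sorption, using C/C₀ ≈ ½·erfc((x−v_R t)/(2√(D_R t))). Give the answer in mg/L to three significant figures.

Retardation factor R = 1 + ρ_b·K_d/n = 1 + 1.74 × 5.1/0.41 = 22.64.
Sorption retards both mechanisms: v_R = v/R = 0.008790 m/day, D_R = D/R = 0.0009231 m²/day.
v_R·t = 0.008790 × 767 = 6.74193 m; 2√(D_R t) = 1.683 m; argument = (6.82 − 6.74193)/1.683 = 0.04639.
C = C₀ × ½·erfc(0.04639) = 29.4 × 0.4738 = 13.9 mg/L.

13.9 mg/L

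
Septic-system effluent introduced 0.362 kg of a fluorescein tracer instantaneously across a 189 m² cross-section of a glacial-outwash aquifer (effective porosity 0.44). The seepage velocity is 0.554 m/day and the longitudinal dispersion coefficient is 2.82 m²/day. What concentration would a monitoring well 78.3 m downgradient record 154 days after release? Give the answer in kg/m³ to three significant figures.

5.73e-05 kg/m³

For an instantaneous plane source, C(x,t) = M/(n_e·A·√(4πDt)) · exp(−(x−vt)²/(4Dt)), with n_e·A the pore (flow) area.
Plume center vt = 0.554 × 154 = 85.316 m, so the well at 78.3 m is 7.016 m upgradient of the peak.
√(4πDt) = 73.87 m, giving peak height M/(n_e·A·√(4πDt)) = 0.362/(0.44 × 189 × 73.87) = 5.893e-05 kg/m³.
(x−vt)²/(4Dt) = (-7.016)²/(4 × 2.82 × 154) = 0.02834; exp(−0.02834) = 0.9721.
C = 5.893e-05 × 0.9721 = 5.73e-05 kg/m³.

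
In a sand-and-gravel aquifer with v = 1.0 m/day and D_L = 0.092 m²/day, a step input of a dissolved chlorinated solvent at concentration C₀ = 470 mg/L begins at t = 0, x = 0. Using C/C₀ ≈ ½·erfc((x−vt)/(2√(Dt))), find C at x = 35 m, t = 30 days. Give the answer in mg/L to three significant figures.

7.83 mg/L

For a continuous step input, C/C₀ ≈ ½·erfc((x−vt)/(2√(Dt))).
vt = 1.0 × 30 = 30 m and 2√(Dt) = 2√(0.092 × 30) = 3.323 m.
Argument (x−vt)/(2√(Dt)) = (35 − 30)/3.323 = 1.505; ½·erfc(1.505) = 0.01665.
C = 470 × 0.01665 = 7.83 mg/L.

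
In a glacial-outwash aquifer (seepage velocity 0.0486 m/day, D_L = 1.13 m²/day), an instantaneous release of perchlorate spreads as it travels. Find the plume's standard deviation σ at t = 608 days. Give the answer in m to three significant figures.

37.1 m

Dispersive spreading gives a Gaussian with σ² = 2Dt; advection only shifts the center.
σ = √(2 × 1.13 × 608) = 37.1 m.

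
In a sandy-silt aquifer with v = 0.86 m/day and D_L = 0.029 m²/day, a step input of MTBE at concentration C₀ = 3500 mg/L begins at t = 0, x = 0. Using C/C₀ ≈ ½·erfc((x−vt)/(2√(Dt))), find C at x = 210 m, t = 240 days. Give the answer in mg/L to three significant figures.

For a continuous step input, C/C₀ ≈ ½·erfc((x−vt)/(2√(Dt))).
vt = 0.86 × 240 = 206.4 m and 2√(Dt) = 2√(0.029 × 240) = 5.276 m.
Argument (x−vt)/(2√(Dt)) = (210 − 206.4)/5.276 = 0.6823; ½·erfc(0.6823) = 0.1673.
C = 3500 × 0.1673 = 586 mg/L.

586 mg/L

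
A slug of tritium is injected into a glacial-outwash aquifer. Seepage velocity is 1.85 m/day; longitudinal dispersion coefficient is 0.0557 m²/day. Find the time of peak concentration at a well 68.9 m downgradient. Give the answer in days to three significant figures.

For the 1D instantaneous-source solution, setting ∂C/∂t = 0 at fixed x gives v²t² + 2Dt − x² = 0, so t = (√(D² + v²x²) − D)/v².
√(D² + v²x²) = √(0.0557² + 1.85² × 68.9²) = 127.5; v² = 3.4225.
t = (127.5 − 0.0557)/3.4225 = 37.2 days (vs. the pure-advection estimate x/v = 37.2 d).

37.2 days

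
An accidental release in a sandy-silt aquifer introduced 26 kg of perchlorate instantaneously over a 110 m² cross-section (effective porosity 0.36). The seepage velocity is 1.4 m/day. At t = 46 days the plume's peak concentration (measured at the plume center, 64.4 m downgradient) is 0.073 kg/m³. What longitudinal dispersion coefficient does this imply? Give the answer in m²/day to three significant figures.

0.140 m²/day

At the plume center C_max = M/(n_e·A·√(4πDt)), so D = M²/(4πt·(n_e·A·C_max)²).
n_e·A·C_max = 0.36 × 110 × 0.073 = 2.891 kg/m.
D = 26²/(4π × 46 × 2.891²) = 0.140 m²/day.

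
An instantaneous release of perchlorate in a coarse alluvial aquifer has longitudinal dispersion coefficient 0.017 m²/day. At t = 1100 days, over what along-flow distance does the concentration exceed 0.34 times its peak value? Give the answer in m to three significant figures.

18.0 m

The plume is Gaussian with σ = √(2Dt) = √(2 × 0.017 × 1100) = 6.116 m.
C/C_peak = exp(−Δx²/(2σ²)) = 0.34 ⇒ Δx = σ·√(−2 ln 0.34) = 6.116 × 1.469 = 8.984 m.
Width = 2Δx = 18.0 m.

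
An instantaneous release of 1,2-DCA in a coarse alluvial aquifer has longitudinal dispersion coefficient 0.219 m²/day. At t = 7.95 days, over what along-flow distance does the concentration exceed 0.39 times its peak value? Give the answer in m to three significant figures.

5.12 m

The plume is Gaussian with σ = √(2Dt) = √(2 × 0.219 × 7.95) = 1.866 m.
C/C_peak = exp(−Δx²/(2σ²)) = 0.39 ⇒ Δx = σ·√(−2 ln 0.39) = 1.866 × 1.372 = 2.560 m.
Width = 2Δx = 5.12 m.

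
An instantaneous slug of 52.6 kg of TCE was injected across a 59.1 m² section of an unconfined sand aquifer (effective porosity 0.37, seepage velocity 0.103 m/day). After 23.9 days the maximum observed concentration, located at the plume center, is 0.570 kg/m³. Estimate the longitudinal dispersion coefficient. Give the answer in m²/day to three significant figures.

0.0593 m²/day

At the plume center C_max = M/(n_e·A·√(4πDt)), so D = M²/(4πt·(n_e·A·C_max)²).
n_e·A·C_max = 0.37 × 59.1 × 0.570 = 12.46 kg/m.
D = 52.6²/(4π × 23.9 × 12.46²) = 0.0593 m²/day.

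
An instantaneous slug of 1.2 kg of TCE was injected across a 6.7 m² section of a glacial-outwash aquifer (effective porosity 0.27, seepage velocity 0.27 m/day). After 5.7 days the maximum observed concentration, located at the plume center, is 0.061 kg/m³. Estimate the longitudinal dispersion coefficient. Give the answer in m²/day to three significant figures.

At the plume center C_max = M/(n_e·A·√(4πDt)), so D = M²/(4πt·(n_e·A·C_max)²).
n_e·A·C_max = 0.27 × 6.7 × 0.061 = 0.1103 kg/m.
D = 1.2²/(4π × 5.7 × 0.1103²) = 1.65 m²/day.

1.65 m²/day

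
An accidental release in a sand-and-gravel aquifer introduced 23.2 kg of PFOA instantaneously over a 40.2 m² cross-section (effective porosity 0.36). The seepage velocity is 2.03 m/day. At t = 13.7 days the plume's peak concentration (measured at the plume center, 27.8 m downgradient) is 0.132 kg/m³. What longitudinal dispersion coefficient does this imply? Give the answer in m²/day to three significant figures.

At the plume center C_max = M/(n_e·A·√(4πDt)), so D = M²/(4πt·(n_e·A·C_max)²).
n_e·A·C_max = 0.36 × 40.2 × 0.132 = 1.910 kg/m.
D = 23.2²/(4π × 13.7 × 1.910²) = 0.857 m²/day.

0.857 m²/day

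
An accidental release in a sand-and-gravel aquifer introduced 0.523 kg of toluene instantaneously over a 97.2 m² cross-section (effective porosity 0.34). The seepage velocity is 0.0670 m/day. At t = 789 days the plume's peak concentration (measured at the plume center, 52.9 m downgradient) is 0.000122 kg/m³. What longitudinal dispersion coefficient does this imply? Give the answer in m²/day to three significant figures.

At the plume center C_max = M/(n_e·A·√(4πDt)), so D = M²/(4πt·(n_e·A·C_max)²).
n_e·A·C_max = 0.34 × 97.2 × 0.000122 = 0.004032 kg/m.
D = 0.523²/(4π × 789 × 0.004032²) = 1.70 m²/day.

1.70 m²/day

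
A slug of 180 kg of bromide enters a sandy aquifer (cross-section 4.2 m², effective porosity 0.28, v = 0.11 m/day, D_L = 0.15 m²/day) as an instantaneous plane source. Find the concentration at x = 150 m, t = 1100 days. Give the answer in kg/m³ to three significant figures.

For an instantaneous plane source, C(x,t) = M/(n_e·A·√(4πDt)) · exp(−(x−vt)²/(4Dt)), with n_e·A the pore (flow) area.
Plume center vt = 0.11 × 1100 = 121 m, so the well at 150 m is 29 m downgradient of the peak.
√(4πDt) = 45.54 m, giving peak height M/(n_e·A·√(4πDt)) = 180/(0.28 × 4.2 × 45.54) = 3.361 kg/m³.
(x−vt)²/(4Dt) = (29)²/(4 × 0.15 × 1100) = 1.274; exp(−1.274) = 0.2797.
C = 3.361 × 0.2797 = 0.940 kg/m³.

0.940 kg/m³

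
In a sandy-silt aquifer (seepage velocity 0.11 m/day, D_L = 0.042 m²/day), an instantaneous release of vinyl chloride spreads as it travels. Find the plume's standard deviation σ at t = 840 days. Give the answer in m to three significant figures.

Dispersive spreading gives a Gaussian with σ² = 2Dt; advection only shifts the center.
σ = √(2 × 0.042 × 840) = 8.40 m.

8.40 m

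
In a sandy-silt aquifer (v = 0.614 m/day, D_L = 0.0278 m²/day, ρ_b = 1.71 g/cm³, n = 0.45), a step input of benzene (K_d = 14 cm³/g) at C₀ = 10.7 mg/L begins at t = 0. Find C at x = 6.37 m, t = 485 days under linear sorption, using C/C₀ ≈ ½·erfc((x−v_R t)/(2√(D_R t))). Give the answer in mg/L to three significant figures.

Retardation factor R = 1 + ρ_b·K_d/n = 1 + 1.71 × 14/0.45 = 54.20.
Sorption retards both mechanisms: v_R = v/R = 0.01133 m/day, D_R = D/R = 0.0005129 m²/day.
v_R·t = 0.01133 × 485 = 5.49505 m; 2√(D_R t) = 0.9975 m; argument = (6.37 − 5.49505)/0.9975 = 0.8771.
C = C₀ × ½·erfc(0.8771) = 10.7 × 0.1074 = 1.15 mg/L.

1.15 mg/L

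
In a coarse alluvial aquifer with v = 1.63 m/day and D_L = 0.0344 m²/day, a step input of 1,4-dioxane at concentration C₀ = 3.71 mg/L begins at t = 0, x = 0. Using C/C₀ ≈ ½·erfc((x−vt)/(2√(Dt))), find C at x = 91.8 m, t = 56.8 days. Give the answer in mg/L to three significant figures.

For a continuous step input, C/C₀ ≈ ½·erfc((x−vt)/(2√(Dt))).
vt = 1.63 × 56.8 = 92.584 m and 2√(Dt) = 2√(0.0344 × 56.8) = 2.796 m.
Argument (x−vt)/(2√(Dt)) = (91.8 − 92.584)/2.796 = -0.2804; ½·erfc(-0.2804) = 0.6541.
C = 3.71 × 0.6541 = 2.43 mg/L.

2.43 mg/L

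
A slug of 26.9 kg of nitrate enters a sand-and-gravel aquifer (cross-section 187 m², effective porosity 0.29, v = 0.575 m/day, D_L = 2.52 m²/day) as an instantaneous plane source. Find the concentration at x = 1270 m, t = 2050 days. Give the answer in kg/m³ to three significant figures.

0.00130 kg/m³

For an instantaneous plane source, C(x,t) = M/(n_e·A·√(4πDt)) · exp(−(x−vt)²/(4Dt)), with n_e·A the pore (flow) area.
Plume center vt = 0.575 × 2050 = 1178.75 m, so the well at 1270 m is 91.25 m downgradient of the peak.
√(4πDt) = 254.8 m, giving peak height M/(n_e·A·√(4πDt)) = 26.9/(0.29 × 187 × 254.8) = 0.001947 kg/m³.
(x−vt)²/(4Dt) = (91.25)²/(4 × 2.52 × 2050) = 0.4030; exp(−0.4030) = 0.6683.
C = 0.001947 × 0.6683 = 0.00130 kg/m³.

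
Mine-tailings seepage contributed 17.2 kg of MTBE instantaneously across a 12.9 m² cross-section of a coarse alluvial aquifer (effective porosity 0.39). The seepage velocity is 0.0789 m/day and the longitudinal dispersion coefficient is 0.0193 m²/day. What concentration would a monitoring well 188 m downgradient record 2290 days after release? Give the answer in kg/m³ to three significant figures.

0.107 kg/m³

For an instantaneous plane source, C(x,t) = M/(n_e·A·√(4πDt)) · exp(−(x−vt)²/(4Dt)), with n_e·A the pore (flow) area.
Plume center vt = 0.0789 × 2290 = 180.681 m, so the well at 188 m is 7.319 m downgradient of the peak.
√(4πDt) = 23.57 m, giving peak height M/(n_e·A·√(4πDt)) = 17.2/(0.39 × 12.9 × 23.57) = 0.1450 kg/m³.
(x−vt)²/(4Dt) = (7.319)²/(4 × 0.0193 × 2290) = 0.3030; exp(−0.3030) = 0.7386.
C = 0.1450 × 0.7386 = 0.107 kg/m³.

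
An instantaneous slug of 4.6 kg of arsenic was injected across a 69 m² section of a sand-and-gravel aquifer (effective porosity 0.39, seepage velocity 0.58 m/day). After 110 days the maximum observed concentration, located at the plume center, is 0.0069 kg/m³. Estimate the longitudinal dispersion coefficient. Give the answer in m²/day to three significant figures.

At the plume center C_max = M/(n_e·A·√(4πDt)), so D = M²/(4πt·(n_e·A·C_max)²).
n_e·A·C_max = 0.39 × 69 × 0.0069 = 0.1857 kg/m.
D = 4.6²/(4π × 110 × 0.1857²) = 0.444 m²/day.

0.444 m²/day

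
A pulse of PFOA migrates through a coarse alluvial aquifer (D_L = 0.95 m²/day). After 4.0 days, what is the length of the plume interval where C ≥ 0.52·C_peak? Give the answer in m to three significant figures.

6.31 m

The plume is Gaussian with σ = √(2Dt) = √(2 × 0.95 × 4.0) = 2.757 m.
C/C_peak = exp(−Δx²/(2σ²)) = 0.52 ⇒ Δx = σ·√(−2 ln 0.52) = 2.757 × 1.144 = 3.154 m.
Width = 2Δx = 6.31 m.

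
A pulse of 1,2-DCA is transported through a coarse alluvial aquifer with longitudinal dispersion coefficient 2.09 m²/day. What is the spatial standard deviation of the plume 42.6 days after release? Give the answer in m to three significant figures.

13.3 m

Dispersive spreading gives a Gaussian with σ² = 2Dt; advection only shifts the center.
σ = √(2 × 2.09 × 42.6) = 13.3 m.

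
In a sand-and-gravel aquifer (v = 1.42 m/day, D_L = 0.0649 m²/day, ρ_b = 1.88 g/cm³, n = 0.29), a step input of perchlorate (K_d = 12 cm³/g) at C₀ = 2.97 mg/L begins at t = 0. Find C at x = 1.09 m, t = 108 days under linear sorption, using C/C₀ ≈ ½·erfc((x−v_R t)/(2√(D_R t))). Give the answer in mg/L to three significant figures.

2.91 mg/L

Retardation factor R = 1 + ρ_b·K_d/n = 1 + 1.88 × 12/0.29 = 78.79.
Sorption retards both mechanisms: v_R = v/R = 0.01802 m/day, D_R = D/R = 0.0008237 m²/day.
v_R·t = 0.01802 × 108 = 1.94616 m; 2√(D_R t) = 0.5965 m; argument = (1.09 − 1.94616)/0.5965 = -1.435.
C = C₀ × ½·erfc(-1.435) = 2.97 × 0.9788 = 2.91 mg/L.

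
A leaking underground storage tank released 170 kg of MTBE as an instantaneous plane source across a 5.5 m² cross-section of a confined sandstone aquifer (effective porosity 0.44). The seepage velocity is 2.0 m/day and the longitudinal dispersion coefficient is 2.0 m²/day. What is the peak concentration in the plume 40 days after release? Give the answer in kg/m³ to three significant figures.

2.22 kg/m³

The peak of an instantaneous 1D plume sits at x = vt; there the Gaussian factor is 1 and C_max = M/(n_e·A·√(4πDt)), where n_e·A is the pore area the mass is dissolved in.
√(4πDt) = √(4π × 2.0 × 40) = 31.71 m, so C_max = 170/(0.44 × 5.5 × 31.71) = 2.22 kg/m³.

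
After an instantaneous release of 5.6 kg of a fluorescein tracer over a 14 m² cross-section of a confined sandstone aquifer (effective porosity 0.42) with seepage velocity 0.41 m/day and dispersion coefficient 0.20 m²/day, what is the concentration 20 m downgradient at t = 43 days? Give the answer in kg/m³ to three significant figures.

For an instantaneous plane source, C(x,t) = M/(n_e·A·√(4πDt)) · exp(−(x−vt)²/(4Dt)), with n_e·A the pore (flow) area.
Plume center vt = 0.41 × 43 = 17.63 m, so the well at 20 m is 2.37 m downgradient of the peak.
√(4πDt) = 10.40 m, giving peak height M/(n_e·A·√(4πDt)) = 5.6/(0.42 × 14 × 10.40) = 0.09158 kg/m³.
(x−vt)²/(4Dt) = (2.37)²/(4 × 0.20 × 43) = 0.1633; exp(−0.1633) = 0.8493.
C = 0.09158 × 0.8493 = 0.0778 kg/m³.

0.0778 kg/m³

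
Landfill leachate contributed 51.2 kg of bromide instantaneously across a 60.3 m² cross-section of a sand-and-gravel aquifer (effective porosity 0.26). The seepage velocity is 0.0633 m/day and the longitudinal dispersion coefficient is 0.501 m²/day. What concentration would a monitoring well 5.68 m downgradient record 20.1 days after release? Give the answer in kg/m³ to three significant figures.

For an instantaneous plane source, C(x,t) = M/(n_e·A·√(4πDt)) · exp(−(x−vt)²/(4Dt)), with n_e·A the pore (flow) area.
Plume center vt = 0.0633 × 20.1 = 1.27233 m, so the well at 5.68 m is 4.40767 m downgradient of the peak.
√(4πDt) = 11.25 m, giving peak height M/(n_e·A·√(4πDt)) = 51.2/(0.26 × 60.3 × 11.25) = 0.2903 kg/m³.
(x−vt)²/(4Dt) = (4.40767)²/(4 × 0.501 × 20.1) = 0.4823; exp(−0.4823) = 0.6174.
C = 0.2903 × 0.6174 = 0.179 kg/m³.

0.179 kg/m³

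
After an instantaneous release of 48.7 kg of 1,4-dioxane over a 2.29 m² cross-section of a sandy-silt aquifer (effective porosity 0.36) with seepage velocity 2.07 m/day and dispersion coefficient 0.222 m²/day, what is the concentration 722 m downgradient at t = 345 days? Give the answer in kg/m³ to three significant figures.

1.56 kg/m³

For an instantaneous plane source, C(x,t) = M/(n_e·A·√(4πDt)) · exp(−(x−vt)²/(4Dt)), with n_e·A the pore (flow) area.
Plume center vt = 2.07 × 345 = 714.15 m, so the well at 722 m is 7.85 m downgradient of the peak.
√(4πDt) = 31.02 m, giving peak height M/(n_e·A·√(4πDt)) = 48.7/(0.36 × 2.29 × 31.02) = 1.904 kg/m³.
(x−vt)²/(4Dt) = (7.85)²/(4 × 0.222 × 345) = 0.2011; exp(−0.2011) = 0.8178.
C = 1.904 × 0.8178 = 1.56 kg/m³.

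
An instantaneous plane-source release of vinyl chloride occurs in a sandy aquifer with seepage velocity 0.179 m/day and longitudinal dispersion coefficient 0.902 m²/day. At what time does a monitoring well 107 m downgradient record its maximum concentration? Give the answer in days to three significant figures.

570 days

For the 1D instantaneous-source solution, setting ∂C/∂t = 0 at fixed x gives v²t² + 2Dt − x² = 0, so t = (√(D² + v²x²) − D)/v².
√(D² + v²x²) = √(0.902² + 0.179² × 107²) = 19.17; v² = 0.032041.
t = (19.17 − 0.902)/0.032041 = 570 days (vs. the pure-advection estimate x/v = 598 d).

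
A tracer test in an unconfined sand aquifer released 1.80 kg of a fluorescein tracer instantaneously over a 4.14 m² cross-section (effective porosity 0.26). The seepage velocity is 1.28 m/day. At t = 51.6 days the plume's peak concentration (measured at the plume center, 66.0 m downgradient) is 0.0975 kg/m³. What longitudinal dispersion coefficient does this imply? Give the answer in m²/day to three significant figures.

At the plume center C_max = M/(n_e·A·√(4πDt)), so D = M²/(4πt·(n_e·A·C_max)²).
n_e·A·C_max = 0.26 × 4.14 × 0.0975 = 0.1049 kg/m.
D = 1.80²/(4π × 51.6 × 0.1049²) = 0.454 m²/day.

0.454 m²/day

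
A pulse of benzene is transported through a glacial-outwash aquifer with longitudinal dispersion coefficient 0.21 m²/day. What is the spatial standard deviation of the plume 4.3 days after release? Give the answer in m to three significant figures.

1.34 m

Dispersive spreading gives a Gaussian with σ² = 2Dt; advection only shifts the center.
σ = √(2 × 0.21 × 4.3) = 1.34 m.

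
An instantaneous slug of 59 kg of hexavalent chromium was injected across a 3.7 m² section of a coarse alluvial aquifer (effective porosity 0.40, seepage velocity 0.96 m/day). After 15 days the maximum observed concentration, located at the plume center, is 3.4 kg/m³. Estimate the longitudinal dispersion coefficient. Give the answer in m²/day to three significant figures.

At the plume center C_max = M/(n_e·A·√(4πDt)), so D = M²/(4πt·(n_e·A·C_max)²).
n_e·A·C_max = 0.40 × 3.7 × 3.4 = 5.032 kg/m.
D = 59²/(4π × 15 × 5.032²) = 0.729 m²/day.

0.729 m²/day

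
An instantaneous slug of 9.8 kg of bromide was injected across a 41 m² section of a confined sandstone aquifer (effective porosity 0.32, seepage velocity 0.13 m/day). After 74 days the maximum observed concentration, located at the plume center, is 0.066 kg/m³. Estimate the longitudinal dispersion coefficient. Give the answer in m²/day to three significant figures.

0.138 m²/day

At the plume center C_max = M/(n_e·A·√(4πDt)), so D = M²/(4πt·(n_e·A·C_max)²).
n_e·A·C_max = 0.32 × 41 × 0.066 = 0.8659 kg/m.
D = 9.8²/(4π × 74 × 0.8659²) = 0.138 m²/day.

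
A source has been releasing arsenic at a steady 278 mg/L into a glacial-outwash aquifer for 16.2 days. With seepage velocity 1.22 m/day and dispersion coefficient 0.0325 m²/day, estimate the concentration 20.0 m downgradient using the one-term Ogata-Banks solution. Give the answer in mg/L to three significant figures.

For a continuous step input, C/C₀ ≈ ½·erfc((x−vt)/(2√(Dt))).
vt = 1.22 × 16.2 = 19.764 m and 2√(Dt) = 2√(0.0325 × 16.2) = 1.451 m.
Argument (x−vt)/(2√(Dt)) = (20.0 − 19.764)/1.451 = 0.1626; ½·erfc(0.1626) = 0.4091.
C = 278 × 0.4091 = 114 mg/L.

114 mg/L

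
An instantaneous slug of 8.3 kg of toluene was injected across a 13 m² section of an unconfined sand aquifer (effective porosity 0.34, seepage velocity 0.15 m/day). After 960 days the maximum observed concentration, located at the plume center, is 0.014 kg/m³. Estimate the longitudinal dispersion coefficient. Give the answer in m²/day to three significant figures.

At the plume center C_max = M/(n_e·A·√(4πDt)), so D = M²/(4πt·(n_e·A·C_max)²).
n_e·A·C_max = 0.34 × 13 × 0.014 = 0.06188 kg/m.
D = 8.3²/(4π × 960 × 0.06188²) = 1.49 m²/day.

1.49 m²/day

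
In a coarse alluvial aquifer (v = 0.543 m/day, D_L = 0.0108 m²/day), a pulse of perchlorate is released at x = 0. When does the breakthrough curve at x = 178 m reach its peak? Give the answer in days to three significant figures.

328 days

For the 1D instantaneous-source solution, setting ∂C/∂t = 0 at fixed x gives v²t² + 2Dt − x² = 0, so t = (√(D² + v²x²) − D)/v².
√(D² + v²x²) = √(0.0108² + 0.543² × 178²) = 96.65; v² = 0.294849.
t = (96.65 − 0.0108)/0.294849 = 328 days (vs. the pure-advection estimate x/v = 328 d).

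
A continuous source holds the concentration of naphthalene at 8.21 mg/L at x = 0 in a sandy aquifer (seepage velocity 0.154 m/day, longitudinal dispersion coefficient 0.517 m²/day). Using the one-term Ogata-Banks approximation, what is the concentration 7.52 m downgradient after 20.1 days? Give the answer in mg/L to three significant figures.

For a continuous step input, C/C₀ ≈ ½·erfc((x−vt)/(2√(Dt))).
vt = 0.154 × 20.1 = 3.0954 m and 2√(Dt) = 2√(0.517 × 20.1) = 6.447 m.
Argument (x−vt)/(2√(Dt)) = (7.52 − 3.0954)/6.447 = 0.6863; ½·erfc(0.6863) = 0.1659.
C = 8.21 × 0.1659 = 1.36 mg/L.

1.36 mg/L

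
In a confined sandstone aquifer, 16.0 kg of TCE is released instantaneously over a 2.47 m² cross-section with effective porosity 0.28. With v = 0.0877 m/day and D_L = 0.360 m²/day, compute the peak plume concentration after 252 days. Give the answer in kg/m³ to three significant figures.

0.685 kg/m³

The peak of an instantaneous 1D plume sits at x = vt; there the Gaussian factor is 1 and C_max = M/(n_e·A·√(4πDt)), where n_e·A is the pore area the mass is dissolved in.
√(4πDt) = √(4π × 0.360 × 252) = 33.76 m, so C_max = 16.0/(0.28 × 2.47 × 33.76) = 0.685 kg/m³.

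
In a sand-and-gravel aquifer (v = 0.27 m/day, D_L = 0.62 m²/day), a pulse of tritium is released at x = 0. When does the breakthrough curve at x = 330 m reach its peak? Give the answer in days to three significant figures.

For the 1D instantaneous-source solution, setting ∂C/∂t = 0 at fixed x gives v²t² + 2Dt − x² = 0, so t = (√(D² + v²x²) − D)/v².
√(D² + v²x²) = √(0.62² + 0.27² × 330²) = 89.10; v² = 0.0729.
t = (89.10 − 0.62)/0.0729 = 1210 days (vs. the pure-advection estimate x/v = 1220 d).

1210 days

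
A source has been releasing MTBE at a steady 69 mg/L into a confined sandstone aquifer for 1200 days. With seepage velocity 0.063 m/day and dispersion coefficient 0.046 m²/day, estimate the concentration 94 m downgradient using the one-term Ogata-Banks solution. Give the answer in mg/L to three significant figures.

For a continuous step input, C/C₀ ≈ ½·erfc((x−vt)/(2√(Dt))).
vt = 0.063 × 1200 = 75.6 m and 2√(Dt) = 2√(0.046 × 1200) = 14.86 m.
Argument (x−vt)/(2√(Dt)) = (94 − 75.6)/14.86 = 1.238; ½·erfc(1.238) = 0.03999.
C = 69 × 0.03999 = 2.76 mg/L.

2.76 mg/L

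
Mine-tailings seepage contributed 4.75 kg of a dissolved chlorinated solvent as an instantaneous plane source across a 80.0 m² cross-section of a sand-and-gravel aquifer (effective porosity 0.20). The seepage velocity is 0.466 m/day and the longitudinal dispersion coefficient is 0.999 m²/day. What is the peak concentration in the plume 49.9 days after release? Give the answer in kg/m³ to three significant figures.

0.0119 kg/m³

The peak of an instantaneous 1D plume sits at x = vt; there the Gaussian factor is 1 and C_max = M/(n_e·A·√(4πDt)), where n_e·A is the pore area the mass is dissolved in.
√(4πDt) = √(4π × 0.999 × 49.9) = 25.03 m, so C_max = 4.75/(0.20 × 80.0 × 25.03) = 0.0119 kg/m³.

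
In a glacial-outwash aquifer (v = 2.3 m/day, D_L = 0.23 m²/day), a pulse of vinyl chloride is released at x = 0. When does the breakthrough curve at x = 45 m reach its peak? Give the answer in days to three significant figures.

For the 1D instantaneous-source solution, setting ∂C/∂t = 0 at fixed x gives v²t² + 2Dt − x² = 0, so t = (√(D² + v²x²) − D)/v².
√(D² + v²x²) = √(0.23² + 2.3² × 45²) = 103.5; v² = 5.29.
t = (103.5 − 0.23)/5.29 = 19.5 days (vs. the pure-advection estimate x/v = 19.6 d).

19.5 days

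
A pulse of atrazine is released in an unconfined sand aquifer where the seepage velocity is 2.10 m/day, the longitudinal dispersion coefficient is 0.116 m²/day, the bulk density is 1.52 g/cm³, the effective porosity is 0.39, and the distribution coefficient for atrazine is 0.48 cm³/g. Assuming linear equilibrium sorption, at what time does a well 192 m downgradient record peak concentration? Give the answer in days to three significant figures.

Retardation factor R = 1 + ρ_b·K_d/n = 1 + 1.52 × 0.48/0.39 = 2.871.
Sorption retards both mechanisms: v_R = v/R = 0.7315 m/day, D_R = D/R = 0.04040 m²/day.
Peak time from v_R²t² + 2D_R t − x² = 0: t = (√(D_R² + v_R²x²) − D_R)/v_R².
√(D_R² + v_R²x²) = √(0.04040² + 0.7315² × 192²) = 140.4; v_R² = 0.5351.
t = (140.4 − 0.04040)/0.5351 = 262 days.

262 days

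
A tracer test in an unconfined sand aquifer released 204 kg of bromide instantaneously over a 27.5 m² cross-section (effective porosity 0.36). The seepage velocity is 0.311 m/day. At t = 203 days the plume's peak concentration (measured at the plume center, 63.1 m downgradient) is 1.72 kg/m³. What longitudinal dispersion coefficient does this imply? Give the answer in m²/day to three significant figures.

0.0563 m²/day

At the plume center C_max = M/(n_e·A·√(4πDt)), so D = M²/(4πt·(n_e·A·C_max)²).
n_e·A·C_max = 0.36 × 27.5 × 1.72 = 17.03 kg/m.
D = 204²/(4π × 203 × 17.03²) = 0.0563 m²/day.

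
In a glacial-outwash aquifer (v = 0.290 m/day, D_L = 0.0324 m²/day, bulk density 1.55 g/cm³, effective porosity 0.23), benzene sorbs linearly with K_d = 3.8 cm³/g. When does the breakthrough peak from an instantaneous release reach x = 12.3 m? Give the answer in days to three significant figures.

Retardation factor R = 1 + ρ_b·K_d/n = 1 + 1.55 × 3.8/0.23 = 26.61.
Sorption retards both mechanisms: v_R = v/R = 0.01090 m/day, D_R = D/R = 0.001218 m²/day.
Peak time from v_R²t² + 2D_R t − x² = 0: t = (√(D_R² + v_R²x²) − D_R)/v_R².
√(D_R² + v_R²x²) = √(0.001218² + 0.01090² × 12.3²) = 0.1341; v_R² = 0.0001188.
t = (0.1341 − 0.001218)/0.0001188 = 1120 days.

1120 days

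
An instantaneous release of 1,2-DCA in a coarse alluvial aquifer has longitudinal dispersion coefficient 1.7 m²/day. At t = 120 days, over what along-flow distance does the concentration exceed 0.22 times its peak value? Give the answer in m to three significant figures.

The plume is Gaussian with σ = √(2Dt) = √(2 × 1.7 × 120) = 20.20 m.
C/C_peak = exp(−Δx²/(2σ²)) = 0.22 ⇒ Δx = σ·√(−2 ln 0.22) = 20.20 × 1.740 = 35.15 m.
Width = 2Δx = 70.3 m.

70.3 m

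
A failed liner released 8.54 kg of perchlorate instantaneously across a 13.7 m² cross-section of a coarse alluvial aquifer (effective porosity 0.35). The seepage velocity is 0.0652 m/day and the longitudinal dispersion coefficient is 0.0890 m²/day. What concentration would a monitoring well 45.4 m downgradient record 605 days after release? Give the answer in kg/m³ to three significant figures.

For an instantaneous plane source, C(x,t) = M/(n_e·A·√(4πDt)) · exp(−(x−vt)²/(4Dt)), with n_e·A the pore (flow) area.
Plume center vt = 0.0652 × 605 = 39.446 m, so the well at 45.4 m is 5.954 m downgradient of the peak.
√(4πDt) = 26.01 m, giving peak height M/(n_e·A·√(4πDt)) = 8.54/(0.35 × 13.7 × 26.01) = 0.06847 kg/m³.
(x−vt)²/(4Dt) = (5.954)²/(4 × 0.0890 × 605) = 0.1646; exp(−0.1646) = 0.8482.
C = 0.06847 × 0.8482 = 0.0581 kg/m³.

0.0581 kg/m³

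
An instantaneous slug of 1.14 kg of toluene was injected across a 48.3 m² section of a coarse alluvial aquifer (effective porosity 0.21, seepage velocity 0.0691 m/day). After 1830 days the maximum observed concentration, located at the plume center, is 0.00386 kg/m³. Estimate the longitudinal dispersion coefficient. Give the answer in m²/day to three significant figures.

0.0369 m²/day

At the plume center C_max = M/(n_e·A·√(4πDt)), so D = M²/(4πt·(n_e·A·C_max)²).
n_e·A·C_max = 0.21 × 48.3 × 0.00386 = 0.03915 kg/m.
D = 1.14²/(4π × 1830 × 0.03915²) = 0.0369 m²/day.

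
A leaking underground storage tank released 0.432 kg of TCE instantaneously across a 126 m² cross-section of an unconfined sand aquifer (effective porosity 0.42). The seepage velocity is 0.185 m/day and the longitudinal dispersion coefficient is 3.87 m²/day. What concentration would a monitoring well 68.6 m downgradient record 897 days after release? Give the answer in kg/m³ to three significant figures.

For an instantaneous plane source, C(x,t) = M/(n_e·A·√(4πDt)) · exp(−(x−vt)²/(4Dt)), with n_e·A the pore (flow) area.
Plume center vt = 0.185 × 897 = 165.945 m, so the well at 68.6 m is 97.345 m upgradient of the peak.
√(4πDt) = 208.9 m, giving peak height M/(n_e·A·√(4πDt)) = 0.432/(0.42 × 126 × 208.9) = 3.908e-05 kg/m³.
(x−vt)²/(4Dt) = (-97.345)²/(4 × 3.87 × 897) = 0.6824; exp(−0.6824) = 0.5054.
C = 3.908e-05 × 0.5054 = 1.98e-05 kg/m³.

1.98e-05 kg/m³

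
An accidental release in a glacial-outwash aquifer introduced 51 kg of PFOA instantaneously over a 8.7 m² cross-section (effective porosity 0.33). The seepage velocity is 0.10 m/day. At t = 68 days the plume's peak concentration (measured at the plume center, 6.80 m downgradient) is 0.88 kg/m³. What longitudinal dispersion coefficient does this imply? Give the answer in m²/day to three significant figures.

At the plume center C_max = M/(n_e·A·√(4πDt)), so D = M²/(4πt·(n_e·A·C_max)²).
n_e·A·C_max = 0.33 × 8.7 × 0.88 = 2.526 kg/m.
D = 51²/(4π × 68 × 2.526²) = 0.477 m²/day.

0.477 m²/day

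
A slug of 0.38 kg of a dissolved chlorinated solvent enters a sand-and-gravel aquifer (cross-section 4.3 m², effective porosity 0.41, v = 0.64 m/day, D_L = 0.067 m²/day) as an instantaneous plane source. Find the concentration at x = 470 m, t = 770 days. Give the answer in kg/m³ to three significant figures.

For an instantaneous plane source, C(x,t) = M/(n_e·A·√(4πDt)) · exp(−(x−vt)²/(4Dt)), with n_e·A the pore (flow) area.
Plume center vt = 0.64 × 770 = 492.8 m, so the well at 470 m is 22.8 m upgradient of the peak.
√(4πDt) = 25.46 m, giving peak height M/(n_e·A·√(4πDt)) = 0.38/(0.41 × 4.3 × 25.46) = 0.008466 kg/m³.
(x−vt)²/(4Dt) = (-22.8)²/(4 × 0.067 × 770) = 2.519; exp(−2.519) = 0.08054.
C = 0.008466 × 0.08054 = 0.000682 kg/m³.

0.000682 kg/m³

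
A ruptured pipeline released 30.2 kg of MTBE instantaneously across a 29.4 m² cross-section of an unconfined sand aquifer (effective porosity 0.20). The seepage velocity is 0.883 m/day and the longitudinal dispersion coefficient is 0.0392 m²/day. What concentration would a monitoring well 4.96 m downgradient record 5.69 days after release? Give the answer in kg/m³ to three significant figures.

3.05 kg/m³

For an instantaneous plane source, C(x,t) = M/(n_e·A·√(4πDt)) · exp(−(x−vt)²/(4Dt)), with n_e·A the pore (flow) area.
Plume center vt = 0.883 × 5.69 = 5.02427 m, so the well at 4.96 m is 0.06427 m upgradient of the peak.
√(4πDt) = 1.674 m, giving peak height M/(n_e·A·√(4πDt)) = 30.2/(0.20 × 29.4 × 1.674) = 3.068 kg/m³.
(x−vt)²/(4Dt) = (-0.06427)²/(4 × 0.0392 × 5.69) = 0.004630; exp(−0.004630) = 0.9954.
C = 3.068 × 0.9954 = 3.05 kg/m³.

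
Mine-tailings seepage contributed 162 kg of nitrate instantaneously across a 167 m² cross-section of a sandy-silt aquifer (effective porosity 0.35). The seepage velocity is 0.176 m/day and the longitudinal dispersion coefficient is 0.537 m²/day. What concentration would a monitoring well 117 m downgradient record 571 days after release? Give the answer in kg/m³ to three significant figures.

For an instantaneous plane source, C(x,t) = M/(n_e·A·√(4πDt)) · exp(−(x−vt)²/(4Dt)), with n_e·A the pore (flow) area.
Plume center vt = 0.176 × 571 = 100.496 m, so the well at 117 m is 16.504 m downgradient of the peak.
√(4πDt) = 62.07 m, giving peak height M/(n_e·A·√(4πDt)) = 162/(0.35 × 167 × 62.07) = 0.04465 kg/m³.
(x−vt)²/(4Dt) = (16.504)²/(4 × 0.537 × 571) = 0.2221; exp(−0.2221) = 0.8008.
C = 0.04465 × 0.8008 = 0.0358 kg/m³.

0.0358 kg/m³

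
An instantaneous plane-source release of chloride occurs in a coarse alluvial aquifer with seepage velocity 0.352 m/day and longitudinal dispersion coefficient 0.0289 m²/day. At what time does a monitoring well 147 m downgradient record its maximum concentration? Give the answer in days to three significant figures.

417 days

For the 1D instantaneous-source solution, setting ∂C/∂t = 0 at fixed x gives v²t² + 2Dt − x² = 0, so t = (√(D² + v²x²) − D)/v².
√(D² + v²x²) = √(0.0289² + 0.352² × 147²) = 51.74; v² = 0.123904.
t = (51.74 − 0.0289)/0.123904 = 417 days (vs. the pure-advection estimate x/v = 418 d).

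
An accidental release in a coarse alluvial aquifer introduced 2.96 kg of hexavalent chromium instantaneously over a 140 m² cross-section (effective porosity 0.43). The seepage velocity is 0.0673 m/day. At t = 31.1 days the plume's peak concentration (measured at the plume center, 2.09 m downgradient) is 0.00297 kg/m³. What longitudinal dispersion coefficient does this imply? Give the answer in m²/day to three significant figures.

0.701 m²/day

At the plume center C_max = M/(n_e·A·√(4πDt)), so D = M²/(4πt·(n_e·A·C_max)²).
n_e·A·C_max = 0.43 × 140 × 0.00297 = 0.1788 kg/m.
D = 2.96²/(4π × 31.1 × 0.1788²) = 0.701 m²/day.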